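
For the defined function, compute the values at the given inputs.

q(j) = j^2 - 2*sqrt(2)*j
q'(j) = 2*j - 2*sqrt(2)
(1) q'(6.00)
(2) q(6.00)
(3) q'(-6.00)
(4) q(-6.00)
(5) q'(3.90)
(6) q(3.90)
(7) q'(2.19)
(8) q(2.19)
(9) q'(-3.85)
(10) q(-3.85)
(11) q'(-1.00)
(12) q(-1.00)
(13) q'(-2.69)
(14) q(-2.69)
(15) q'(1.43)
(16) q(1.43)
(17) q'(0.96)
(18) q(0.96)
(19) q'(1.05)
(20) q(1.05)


(1) = 9.17
(2) = 19.03
(3) = -14.83
(4) = 52.97
(5) = 4.97
(6) = 4.18
(7) = 1.55
(8) = -1.40
(9) = -10.53
(10) = 25.71
(11) = -4.83
(12) = 3.83
(13) = -8.21
(14) = 14.84
(15) = 0.03
(16) = -2.00
(17) = -0.91
(18) = -1.79
(19) = -0.73
(20) = -1.87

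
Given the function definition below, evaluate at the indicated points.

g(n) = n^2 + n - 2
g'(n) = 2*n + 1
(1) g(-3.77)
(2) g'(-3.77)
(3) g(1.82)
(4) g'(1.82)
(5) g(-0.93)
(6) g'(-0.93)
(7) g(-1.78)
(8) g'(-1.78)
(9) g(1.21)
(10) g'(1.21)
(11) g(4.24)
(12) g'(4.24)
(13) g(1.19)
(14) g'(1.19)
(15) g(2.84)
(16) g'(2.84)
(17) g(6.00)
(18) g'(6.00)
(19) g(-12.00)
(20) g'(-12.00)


(1) = 8.44
(2) = -6.54
(3) = 3.13
(4) = 4.64
(5) = -2.07
(6) = -0.86
(7) = -0.61
(8) = -2.56
(9) = 0.67
(10) = 3.42
(11) = 20.22
(12) = 9.48
(13) = 0.61
(14) = 3.38
(15) = 8.91
(16) = 6.68
(17) = 40.00
(18) = 13.00
(19) = 130.00
(20) = -23.00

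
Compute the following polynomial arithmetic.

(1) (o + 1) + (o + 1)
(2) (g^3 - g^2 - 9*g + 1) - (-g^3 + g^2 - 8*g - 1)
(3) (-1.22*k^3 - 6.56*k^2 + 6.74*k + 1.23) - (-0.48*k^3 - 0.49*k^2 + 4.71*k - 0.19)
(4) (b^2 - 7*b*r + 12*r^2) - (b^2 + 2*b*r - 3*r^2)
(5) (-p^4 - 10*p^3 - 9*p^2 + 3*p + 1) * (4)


(1) = 2*o + 2
(2) = 2*g^3 - 2*g^2 - g + 2
(3) = -0.74*k^3 - 6.07*k^2 + 2.03*k + 1.42
(4) = -9*b*r + 15*r^2
(5) = -4*p^4 - 40*p^3 - 36*p^2 + 12*p + 4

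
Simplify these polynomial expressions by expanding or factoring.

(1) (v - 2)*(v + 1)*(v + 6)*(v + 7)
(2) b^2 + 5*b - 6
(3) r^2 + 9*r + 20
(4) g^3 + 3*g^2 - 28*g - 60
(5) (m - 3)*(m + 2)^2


(1) = v^4 + 12*v^3 + 27*v^2 - 68*v - 84
(2) = (b - 1)*(b + 6)
(3) = (r + 4)*(r + 5)
(4) = (g - 5)*(g + 2)*(g + 6)
(5) = m^3 + m^2 - 8*m - 12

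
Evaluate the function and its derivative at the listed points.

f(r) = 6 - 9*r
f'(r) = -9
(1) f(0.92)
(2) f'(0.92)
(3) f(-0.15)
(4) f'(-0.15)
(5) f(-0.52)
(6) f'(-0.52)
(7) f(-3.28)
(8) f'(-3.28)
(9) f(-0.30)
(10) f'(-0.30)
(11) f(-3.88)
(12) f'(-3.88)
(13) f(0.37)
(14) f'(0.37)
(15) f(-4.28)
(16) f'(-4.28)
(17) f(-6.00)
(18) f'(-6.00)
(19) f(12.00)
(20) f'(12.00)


(1) = -2.28
(2) = -9.00
(3) = 7.35
(4) = -9.00
(5) = 10.68
(6) = -9.00
(7) = 35.52
(8) = -9.00
(9) = 8.70
(10) = -9.00
(11) = 40.92
(12) = -9.00
(13) = 2.67
(14) = -9.00
(15) = 44.52
(16) = -9.00
(17) = 60.00
(18) = -9.00
(19) = -102.00
(20) = -9.00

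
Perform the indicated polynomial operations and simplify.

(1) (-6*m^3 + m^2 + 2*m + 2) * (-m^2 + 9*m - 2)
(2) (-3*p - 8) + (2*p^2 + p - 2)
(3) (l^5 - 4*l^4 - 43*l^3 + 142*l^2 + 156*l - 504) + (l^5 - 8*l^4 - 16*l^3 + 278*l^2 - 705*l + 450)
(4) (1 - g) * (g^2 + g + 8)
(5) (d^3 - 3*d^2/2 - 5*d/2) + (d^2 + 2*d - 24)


(1) = 6*m^5 - 55*m^4 + 19*m^3 + 14*m^2 + 14*m - 4
(2) = 2*p^2 - 2*p - 10
(3) = 2*l^5 - 12*l^4 - 59*l^3 + 420*l^2 - 549*l - 54
(4) = -g^3 - 7*g + 8
(5) = d^3 - d^2/2 - d/2 - 24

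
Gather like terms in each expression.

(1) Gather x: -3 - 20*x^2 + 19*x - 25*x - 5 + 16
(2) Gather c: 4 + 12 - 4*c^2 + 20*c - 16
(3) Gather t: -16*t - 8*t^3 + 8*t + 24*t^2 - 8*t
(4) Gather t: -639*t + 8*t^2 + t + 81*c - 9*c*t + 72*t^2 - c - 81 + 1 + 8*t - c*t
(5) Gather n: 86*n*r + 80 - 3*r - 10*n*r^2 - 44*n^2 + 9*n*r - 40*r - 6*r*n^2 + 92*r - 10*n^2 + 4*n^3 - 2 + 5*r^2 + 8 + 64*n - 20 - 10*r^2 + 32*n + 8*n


(1) = -20*x^2 - 6*x + 8
(2) = -4*c^2 + 20*c
(3) = -8*t^3 + 24*t^2 - 16*t
(4) = 80*c + 80*t^2 + t*(-10*c - 630) - 80
(5) = 4*n^3 + n^2*(-6*r - 54) + n*(-10*r^2 + 95*r + 104) - 5*r^2 + 49*r + 66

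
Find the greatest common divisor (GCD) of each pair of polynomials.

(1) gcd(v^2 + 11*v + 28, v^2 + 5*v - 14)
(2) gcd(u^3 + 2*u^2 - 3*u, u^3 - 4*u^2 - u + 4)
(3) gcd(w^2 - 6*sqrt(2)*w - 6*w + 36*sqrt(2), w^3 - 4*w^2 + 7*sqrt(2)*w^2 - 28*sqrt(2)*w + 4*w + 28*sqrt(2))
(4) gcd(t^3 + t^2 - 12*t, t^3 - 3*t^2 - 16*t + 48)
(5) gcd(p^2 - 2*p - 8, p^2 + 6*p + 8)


(1) = gcd((v + 4)*(v + 7), (v - 2)*(v + 7)) = v + 7
(2) = u - 1
(3) = gcd((w - 6)*(w - 6*sqrt(2)), (w - 2)^2*(w + 7*sqrt(2))) = 1
(4) = t^2 + t - 12
(5) = gcd((p - 4)*(p + 2), (p + 2)*(p + 4)) = p + 2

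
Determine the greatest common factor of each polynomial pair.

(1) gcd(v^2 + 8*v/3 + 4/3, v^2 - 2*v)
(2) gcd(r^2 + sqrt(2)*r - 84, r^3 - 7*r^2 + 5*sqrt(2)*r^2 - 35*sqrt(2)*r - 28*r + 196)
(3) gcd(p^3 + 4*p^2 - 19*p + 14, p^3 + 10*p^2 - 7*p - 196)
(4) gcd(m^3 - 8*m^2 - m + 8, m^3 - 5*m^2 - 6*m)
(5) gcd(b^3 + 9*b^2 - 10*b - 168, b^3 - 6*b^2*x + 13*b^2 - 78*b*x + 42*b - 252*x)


(1) = gcd((v + 2/3)*(v + 2), v*(v - 2)) = 1
(2) = gcd((r - 6*sqrt(2))*(r + 7*sqrt(2)), (r - 7)*(r - 2*sqrt(2))*(r + 7*sqrt(2))) = r + 7*sqrt(2)
(3) = p + 7
(4) = m + 1
(5) = gcd((b - 4)*(b + 6)*(b + 7), (b + 6)*(b + 7)*(b - 6*x)) = b^2 + 13*b + 42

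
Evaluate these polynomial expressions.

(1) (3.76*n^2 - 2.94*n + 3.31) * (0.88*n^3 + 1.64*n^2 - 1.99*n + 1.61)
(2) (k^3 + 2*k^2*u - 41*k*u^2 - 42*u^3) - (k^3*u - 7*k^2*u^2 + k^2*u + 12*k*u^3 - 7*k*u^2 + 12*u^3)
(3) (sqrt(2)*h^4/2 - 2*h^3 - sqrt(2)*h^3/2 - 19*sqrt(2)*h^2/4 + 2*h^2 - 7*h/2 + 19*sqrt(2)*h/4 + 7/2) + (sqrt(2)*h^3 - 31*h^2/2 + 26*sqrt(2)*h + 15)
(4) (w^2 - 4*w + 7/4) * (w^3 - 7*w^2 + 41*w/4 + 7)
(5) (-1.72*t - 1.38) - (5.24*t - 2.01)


(1) = 3.3088*n^5 + 3.5792*n^4 - 9.3912*n^3 + 17.3326*n^2 - 11.3203*n + 5.3291
(2) = -k^3*u + k^3 + 7*k^2*u^2 + k^2*u - 12*k*u^3 - 34*k*u^2 - 54*u^3
(3) = sqrt(2)*h^4/2 - 2*h^3 + sqrt(2)*h^3/2 - 27*h^2/2 - 19*sqrt(2)*h^2/4 - 7*h/2 + 123*sqrt(2)*h/4 + 37/2
(4) = w^5 - 11*w^4 + 40*w^3 - 185*w^2/4 - 161*w/16 + 49/4
(5) = 0.63 - 6.96*t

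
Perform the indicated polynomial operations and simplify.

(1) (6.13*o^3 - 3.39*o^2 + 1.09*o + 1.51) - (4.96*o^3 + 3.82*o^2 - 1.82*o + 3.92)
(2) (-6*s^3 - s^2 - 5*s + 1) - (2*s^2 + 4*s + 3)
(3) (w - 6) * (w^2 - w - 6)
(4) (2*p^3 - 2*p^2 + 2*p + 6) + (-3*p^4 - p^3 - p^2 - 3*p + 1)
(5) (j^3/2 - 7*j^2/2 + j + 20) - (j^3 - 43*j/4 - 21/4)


(1) = 1.17*o^3 - 7.21*o^2 + 2.91*o - 2.41
(2) = -6*s^3 - 3*s^2 - 9*s - 2
(3) = w^3 - 7*w^2 + 36
(4) = -3*p^4 + p^3 - 3*p^2 - p + 7
(5) = -j^3/2 - 7*j^2/2 + 47*j/4 + 101/4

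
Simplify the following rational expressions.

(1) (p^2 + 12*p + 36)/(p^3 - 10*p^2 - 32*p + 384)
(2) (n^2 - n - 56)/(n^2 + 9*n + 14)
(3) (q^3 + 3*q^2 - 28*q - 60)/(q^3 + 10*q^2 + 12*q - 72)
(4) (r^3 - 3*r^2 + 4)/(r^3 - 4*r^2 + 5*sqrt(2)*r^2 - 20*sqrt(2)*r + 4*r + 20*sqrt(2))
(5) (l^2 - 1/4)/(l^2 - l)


(1) = (p + 6)/(p^2 - 16*p + 64)
(2) = (n - 8)/(n + 2)
(3) = (q^2 - 3*q - 10)/(q^2 + 4*q - 12)
(4) = (r + 1)/(r + 5*sqrt(2))
(5) = (4*l^2 - 1)/(4*l^2 - 4*l)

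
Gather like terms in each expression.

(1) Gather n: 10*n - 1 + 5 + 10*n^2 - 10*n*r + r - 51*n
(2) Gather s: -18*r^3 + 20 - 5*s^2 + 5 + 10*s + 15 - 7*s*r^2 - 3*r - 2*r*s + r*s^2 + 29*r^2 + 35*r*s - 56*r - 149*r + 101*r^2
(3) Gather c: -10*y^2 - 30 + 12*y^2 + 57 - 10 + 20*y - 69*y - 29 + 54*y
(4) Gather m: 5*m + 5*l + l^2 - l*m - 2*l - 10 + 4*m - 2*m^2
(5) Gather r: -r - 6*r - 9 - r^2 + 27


(1) = 10*n^2 + n*(-10*r - 41) + r + 4
(2) = -18*r^3 + 130*r^2 - 208*r + s^2*(r - 5) + s*(-7*r^2 + 33*r + 10) + 40
(3) = 2*y^2 + 5*y - 12
(4) = l^2 + 3*l - 2*m^2 + m*(9 - l) - 10
(5) = -r^2 - 7*r + 18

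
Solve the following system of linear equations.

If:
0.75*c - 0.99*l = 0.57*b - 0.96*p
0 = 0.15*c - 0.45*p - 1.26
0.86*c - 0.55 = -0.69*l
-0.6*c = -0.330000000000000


Then:
b = -3.88
c = 0.55
l = 0.11
p = -2.62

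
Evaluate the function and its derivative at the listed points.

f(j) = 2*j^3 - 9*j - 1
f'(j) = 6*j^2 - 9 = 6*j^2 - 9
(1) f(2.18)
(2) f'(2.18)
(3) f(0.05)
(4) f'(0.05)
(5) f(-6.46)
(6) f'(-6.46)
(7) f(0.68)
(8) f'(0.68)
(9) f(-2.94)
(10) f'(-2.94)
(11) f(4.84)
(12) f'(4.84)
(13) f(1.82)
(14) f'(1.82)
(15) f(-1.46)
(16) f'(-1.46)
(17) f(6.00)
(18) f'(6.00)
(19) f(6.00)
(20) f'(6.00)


(1) = 0.10
(2) = 19.51
(3) = -1.45
(4) = -8.98
(5) = -482.03
(6) = 241.39
(7) = -6.49
(8) = -6.23
(9) = -25.36
(10) = 42.86
(11) = 182.20
(12) = 131.55
(13) = -5.32
(14) = 10.87
(15) = 5.92
(16) = 3.79
(17) = 377.00
(18) = 207.00
(19) = 377.00
(20) = 207.00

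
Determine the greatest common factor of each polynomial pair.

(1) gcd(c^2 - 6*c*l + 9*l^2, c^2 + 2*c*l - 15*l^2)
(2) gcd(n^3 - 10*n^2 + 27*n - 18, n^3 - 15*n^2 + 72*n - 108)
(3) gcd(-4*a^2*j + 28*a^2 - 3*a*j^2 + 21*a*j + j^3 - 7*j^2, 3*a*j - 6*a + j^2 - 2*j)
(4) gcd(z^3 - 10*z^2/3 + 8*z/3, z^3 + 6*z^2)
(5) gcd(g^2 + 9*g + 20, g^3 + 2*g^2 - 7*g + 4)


(1) = c - 3*l
(2) = n^2 - 9*n + 18
(3) = 1
(4) = z
(5) = g + 4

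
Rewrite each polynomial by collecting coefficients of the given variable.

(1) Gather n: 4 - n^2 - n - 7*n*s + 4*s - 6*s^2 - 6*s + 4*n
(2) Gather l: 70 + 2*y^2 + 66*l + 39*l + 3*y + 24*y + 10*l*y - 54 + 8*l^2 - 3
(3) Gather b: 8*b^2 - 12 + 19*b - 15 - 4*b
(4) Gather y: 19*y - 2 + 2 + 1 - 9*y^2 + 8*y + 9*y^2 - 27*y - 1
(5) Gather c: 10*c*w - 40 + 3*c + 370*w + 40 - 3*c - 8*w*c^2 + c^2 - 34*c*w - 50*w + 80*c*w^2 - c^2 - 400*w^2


(1) = -n^2 + n*(3 - 7*s) - 6*s^2 - 2*s + 4
(2) = 8*l^2 + l*(10*y + 105) + 2*y^2 + 27*y + 13
(3) = 8*b^2 + 15*b - 27
(4) = 0
(5) = -8*c^2*w + c*(80*w^2 - 24*w) - 400*w^2 + 320*w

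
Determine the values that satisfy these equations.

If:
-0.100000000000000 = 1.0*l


Then:
l = -0.10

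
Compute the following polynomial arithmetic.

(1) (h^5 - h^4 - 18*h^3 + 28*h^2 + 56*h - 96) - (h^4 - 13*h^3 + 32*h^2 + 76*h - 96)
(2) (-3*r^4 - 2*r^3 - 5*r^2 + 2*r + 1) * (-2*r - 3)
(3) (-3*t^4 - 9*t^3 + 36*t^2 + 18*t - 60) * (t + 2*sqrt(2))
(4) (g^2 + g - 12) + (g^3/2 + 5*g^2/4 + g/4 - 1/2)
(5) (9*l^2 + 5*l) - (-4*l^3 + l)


(1) = h^5 - 2*h^4 - 5*h^3 - 4*h^2 - 20*h
(2) = 6*r^5 + 13*r^4 + 16*r^3 + 11*r^2 - 8*r - 3
(3) = -3*t^5 - 9*t^4 - 6*sqrt(2)*t^4 - 18*sqrt(2)*t^3 + 36*t^3 + 18*t^2 + 72*sqrt(2)*t^2 - 60*t + 36*sqrt(2)*t - 120*sqrt(2)
(4) = g^3/2 + 9*g^2/4 + 5*g/4 - 25/2
(5) = 4*l^3 + 9*l^2 + 4*l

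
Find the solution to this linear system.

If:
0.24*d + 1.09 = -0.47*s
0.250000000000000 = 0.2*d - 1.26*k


Then:
d = -1.95833333333333*s - 4.54166666666667
k = -0.310846560846561*s - 0.919312169312169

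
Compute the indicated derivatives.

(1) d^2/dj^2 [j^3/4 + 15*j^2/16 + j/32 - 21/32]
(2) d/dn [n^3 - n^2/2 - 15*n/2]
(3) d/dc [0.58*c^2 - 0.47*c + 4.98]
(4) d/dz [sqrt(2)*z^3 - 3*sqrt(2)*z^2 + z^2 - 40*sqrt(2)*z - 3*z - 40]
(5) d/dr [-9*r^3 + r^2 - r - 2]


(1) = 3*j/2 + 15/8
(2) = 3*n^2 - n - 15/2
(3) = 1.16*c - 0.47
(4) = 3*sqrt(2)*z^2 - 6*sqrt(2)*z + 2*z - 40*sqrt(2) - 3
(5) = -27*r^2 + 2*r - 1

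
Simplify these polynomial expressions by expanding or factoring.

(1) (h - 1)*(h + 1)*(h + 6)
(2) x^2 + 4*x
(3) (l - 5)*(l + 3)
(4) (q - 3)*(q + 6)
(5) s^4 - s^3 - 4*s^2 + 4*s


(1) = h^3 + 6*h^2 - h - 6
(2) = x*(x + 4)
(3) = l^2 - 2*l - 15
(4) = q^2 + 3*q - 18
(5) = s*(s - 2)*(s - 1)*(s + 2)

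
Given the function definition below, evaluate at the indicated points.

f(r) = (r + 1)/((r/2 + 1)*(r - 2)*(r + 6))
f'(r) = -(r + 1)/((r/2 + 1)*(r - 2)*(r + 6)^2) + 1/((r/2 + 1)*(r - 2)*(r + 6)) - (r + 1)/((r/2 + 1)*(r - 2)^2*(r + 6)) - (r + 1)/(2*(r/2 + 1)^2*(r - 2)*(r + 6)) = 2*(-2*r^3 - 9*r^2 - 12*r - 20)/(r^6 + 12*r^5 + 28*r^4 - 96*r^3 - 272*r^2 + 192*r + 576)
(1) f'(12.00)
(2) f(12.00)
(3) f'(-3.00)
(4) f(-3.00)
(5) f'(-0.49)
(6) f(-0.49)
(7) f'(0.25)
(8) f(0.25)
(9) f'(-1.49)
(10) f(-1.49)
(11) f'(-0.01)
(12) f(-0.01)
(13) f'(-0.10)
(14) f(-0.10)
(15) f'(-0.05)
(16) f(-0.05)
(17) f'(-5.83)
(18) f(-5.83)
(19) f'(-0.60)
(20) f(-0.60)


(1) = -0.00
(2) = 0.01
(3) = -0.10
(4) = -0.27
(5) = -0.07
(6) = -0.05
(7) = -0.08
(8) = -0.10
(9) = -0.48
(10) = 0.12
(11) = -0.07
(12) = -0.08
(13) = -0.07
(14) = -0.08
(15) = -0.07
(16) = -0.08
(17) = 10.80
(18) = -1.89
(19) = -0.08
(20) = -0.04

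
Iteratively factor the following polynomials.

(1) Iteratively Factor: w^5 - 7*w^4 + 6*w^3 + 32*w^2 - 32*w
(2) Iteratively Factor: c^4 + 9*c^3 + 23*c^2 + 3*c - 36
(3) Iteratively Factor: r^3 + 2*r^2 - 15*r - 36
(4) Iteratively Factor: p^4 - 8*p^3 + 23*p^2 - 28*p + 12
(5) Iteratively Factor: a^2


(1) = (w - 4)*(w^4 - 3*w^3 - 6*w^2 + 8*w) = w*(w - 4)*(w^3 - 3*w^2 - 6*w + 8) = w*(w - 4)*(w + 2)*(w^2 - 5*w + 4) = w*(w - 4)*(w - 1)*(w + 2)*(w - 4)
(2) = (c + 3)*(c^3 + 6*c^2 + 5*c - 12) = (c + 3)*(c + 4)*(c^2 + 2*c - 3) = (c + 3)^2*(c + 4)*(c - 1)
(3) = (r + 3)*(r^2 - r - 12) = (r + 3)^2*(r - 4)
(4) = (p - 3)*(p^3 - 5*p^2 + 8*p - 4) = (p - 3)*(p - 2)*(p^2 - 3*p + 2) = (p - 3)*(p - 2)^2*(p - 1)
(5) = (a)*(a)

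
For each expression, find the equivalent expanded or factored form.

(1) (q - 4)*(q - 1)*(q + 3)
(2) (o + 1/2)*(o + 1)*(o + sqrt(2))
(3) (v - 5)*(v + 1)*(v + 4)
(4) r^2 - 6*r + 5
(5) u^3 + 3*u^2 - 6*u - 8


(1) = q^3 - 2*q^2 - 11*q + 12
(2) = o^3 + sqrt(2)*o^2 + 3*o^2/2 + o/2 + 3*sqrt(2)*o/2 + sqrt(2)/2
(3) = v^3 - 21*v - 20
(4) = (r - 5)*(r - 1)
(5) = (u - 2)*(u + 1)*(u + 4)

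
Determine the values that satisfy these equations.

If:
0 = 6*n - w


Then:
n = w/6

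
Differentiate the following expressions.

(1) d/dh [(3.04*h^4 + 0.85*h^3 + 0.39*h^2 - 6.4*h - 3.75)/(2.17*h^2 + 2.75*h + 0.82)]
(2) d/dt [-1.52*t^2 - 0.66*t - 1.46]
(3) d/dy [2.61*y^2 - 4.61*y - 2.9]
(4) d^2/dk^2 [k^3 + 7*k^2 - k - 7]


(1) = (13.1936*h^5 + 26.9245*h^4 + 14.6462*h^3 + 17.0515*h^2 + 16.9146*h + 5.0645)/(4.7089*h^4 + 11.935*h^3 + 11.1213*h^2 + 4.51*h + 0.6724)
(2) = -3.04*t - 0.66
(3) = 5.22*y - 4.61
(4) = 6*k + 14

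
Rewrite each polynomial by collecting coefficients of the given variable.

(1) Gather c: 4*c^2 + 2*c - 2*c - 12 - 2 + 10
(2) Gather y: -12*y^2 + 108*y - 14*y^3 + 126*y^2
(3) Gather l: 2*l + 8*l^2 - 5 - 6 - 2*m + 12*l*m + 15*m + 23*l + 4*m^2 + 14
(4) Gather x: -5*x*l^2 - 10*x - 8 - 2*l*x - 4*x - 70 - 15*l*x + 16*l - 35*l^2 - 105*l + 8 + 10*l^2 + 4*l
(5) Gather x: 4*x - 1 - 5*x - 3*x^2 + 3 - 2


(1) = 4*c^2 - 4
(2) = -14*y^3 + 114*y^2 + 108*y
(3) = 8*l^2 + l*(12*m + 25) + 4*m^2 + 13*m + 3
(4) = -25*l^2 - 85*l + x*(-5*l^2 - 17*l - 14) - 70
(5) = -3*x^2 - x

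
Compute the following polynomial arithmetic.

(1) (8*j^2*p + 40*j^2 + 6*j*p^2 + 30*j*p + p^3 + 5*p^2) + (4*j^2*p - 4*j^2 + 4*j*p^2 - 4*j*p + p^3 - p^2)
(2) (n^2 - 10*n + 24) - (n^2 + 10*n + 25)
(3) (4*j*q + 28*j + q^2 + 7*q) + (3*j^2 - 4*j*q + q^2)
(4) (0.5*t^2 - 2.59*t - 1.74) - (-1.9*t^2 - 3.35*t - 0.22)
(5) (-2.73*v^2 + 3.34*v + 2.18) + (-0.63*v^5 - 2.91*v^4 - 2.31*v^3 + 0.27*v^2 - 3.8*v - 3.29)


(1) = 12*j^2*p + 36*j^2 + 10*j*p^2 + 26*j*p + 2*p^3 + 4*p^2
(2) = -20*n - 1
(3) = 3*j^2 + 28*j + 2*q^2 + 7*q
(4) = 2.4*t^2 + 0.76*t - 1.52
(5) = -0.63*v^5 - 2.91*v^4 - 2.31*v^3 - 2.46*v^2 - 0.46*v - 1.11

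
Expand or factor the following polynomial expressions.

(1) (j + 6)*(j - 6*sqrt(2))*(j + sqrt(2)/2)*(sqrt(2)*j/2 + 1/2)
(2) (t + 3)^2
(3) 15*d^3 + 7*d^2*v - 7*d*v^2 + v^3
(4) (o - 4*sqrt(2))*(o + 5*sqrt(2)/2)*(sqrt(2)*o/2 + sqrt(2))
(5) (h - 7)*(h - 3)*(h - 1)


(1) = sqrt(2)*j^4/2 - 5*j^3 + 3*sqrt(2)*j^3 - 30*j^2 - 23*sqrt(2)*j^2/4 - 69*sqrt(2)*j/2 - 3*j - 18
(2) = t^2 + 6*t + 9
(3) = (-5*d + v)*(-3*d + v)*(d + v)
(4) = sqrt(2)*o^3/2 - 3*o^2/2 + sqrt(2)*o^2 - 10*sqrt(2)*o - 3*o - 20*sqrt(2)
(5) = h^3 - 11*h^2 + 31*h - 21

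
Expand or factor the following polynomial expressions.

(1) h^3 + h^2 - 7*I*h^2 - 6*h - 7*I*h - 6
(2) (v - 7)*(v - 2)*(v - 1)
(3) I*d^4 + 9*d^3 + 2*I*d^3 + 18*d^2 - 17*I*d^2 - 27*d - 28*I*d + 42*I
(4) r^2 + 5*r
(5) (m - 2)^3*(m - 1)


(1) = (h + 1)*(h - 6*I)*(h - I)
(2) = v^3 - 10*v^2 + 23*v - 14
(3) = (d + 3)*(d - 7*I)*(d - 2*I)*(I*d - I)
(4) = r*(r + 5)
(5) = m^4 - 7*m^3 + 18*m^2 - 20*m + 8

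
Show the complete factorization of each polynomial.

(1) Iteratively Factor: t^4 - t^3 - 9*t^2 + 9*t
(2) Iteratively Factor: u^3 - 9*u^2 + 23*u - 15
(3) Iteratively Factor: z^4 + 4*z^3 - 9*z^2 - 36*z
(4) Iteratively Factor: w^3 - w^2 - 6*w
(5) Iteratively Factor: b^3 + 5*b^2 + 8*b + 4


(1) = (t)*(t^3 - t^2 - 9*t + 9) = t*(t - 3)*(t^2 + 2*t - 3) = t*(t - 3)*(t + 3)*(t - 1)
(2) = (u - 3)*(u^2 - 6*u + 5) = (u - 5)*(u - 3)*(u - 1)
(3) = (z + 3)*(z^3 + z^2 - 12*z) = z*(z + 3)*(z^2 + z - 12) = z*(z - 3)*(z + 3)*(z + 4)
(4) = (w - 3)*(w^2 + 2*w) = (w - 3)*(w + 2)*(w)
(5) = (b + 2)*(b^2 + 3*b + 2) = (b + 1)*(b + 2)*(b + 2)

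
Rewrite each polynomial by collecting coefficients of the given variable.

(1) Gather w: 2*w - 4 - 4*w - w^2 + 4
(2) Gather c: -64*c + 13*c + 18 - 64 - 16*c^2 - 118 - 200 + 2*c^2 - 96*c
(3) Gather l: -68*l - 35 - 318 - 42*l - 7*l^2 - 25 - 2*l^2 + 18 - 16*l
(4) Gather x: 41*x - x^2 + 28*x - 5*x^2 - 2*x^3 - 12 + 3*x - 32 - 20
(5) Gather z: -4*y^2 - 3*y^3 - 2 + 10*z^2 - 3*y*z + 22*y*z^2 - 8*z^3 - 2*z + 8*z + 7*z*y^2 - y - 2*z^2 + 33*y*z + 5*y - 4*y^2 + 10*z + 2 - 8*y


(1) = -w^2 - 2*w
(2) = -14*c^2 - 147*c - 364
(3) = -9*l^2 - 126*l - 360
(4) = -2*x^3 - 6*x^2 + 72*x - 64
(5) = -3*y^3 - 8*y^2 - 4*y - 8*z^3 + z^2*(22*y + 8) + z*(7*y^2 + 30*y + 16)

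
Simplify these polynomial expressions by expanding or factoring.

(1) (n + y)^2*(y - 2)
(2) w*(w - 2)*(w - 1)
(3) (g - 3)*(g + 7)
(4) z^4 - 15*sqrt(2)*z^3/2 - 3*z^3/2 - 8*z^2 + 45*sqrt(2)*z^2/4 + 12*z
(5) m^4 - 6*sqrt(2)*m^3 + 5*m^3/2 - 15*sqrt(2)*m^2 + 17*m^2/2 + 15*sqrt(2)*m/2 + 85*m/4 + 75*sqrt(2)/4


(1) = n^2*y - 2*n^2 + 2*n*y^2 - 4*n*y + y^3 - 2*y^2
(2) = w^3 - 3*w^2 + 2*w
(3) = g^2 + 4*g - 21
(4) = z*(z - 3/2)*(z - 8*sqrt(2))*(z + sqrt(2)/2)
(5) = (m + 5/2)*(m - 5*sqrt(2))*(m - 3*sqrt(2)/2)*(m + sqrt(2)/2)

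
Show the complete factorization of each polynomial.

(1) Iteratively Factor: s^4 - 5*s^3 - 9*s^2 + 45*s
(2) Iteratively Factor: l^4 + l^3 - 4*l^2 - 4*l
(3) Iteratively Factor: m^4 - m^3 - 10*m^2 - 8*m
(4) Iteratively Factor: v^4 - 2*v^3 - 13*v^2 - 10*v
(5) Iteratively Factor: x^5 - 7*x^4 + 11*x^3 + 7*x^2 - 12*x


(1) = (s - 5)*(s^3 - 9*s) = (s - 5)*(s + 3)*(s^2 - 3*s) = (s - 5)*(s - 3)*(s + 3)*(s)
(2) = (l + 2)*(l^3 - l^2 - 2*l) = (l + 1)*(l + 2)*(l^2 - 2*l) = l*(l + 1)*(l + 2)*(l - 2)
(3) = (m + 1)*(m^3 - 2*m^2 - 8*m) = (m + 1)*(m + 2)*(m^2 - 4*m) = m*(m + 1)*(m + 2)*(m - 4)
(4) = (v)*(v^3 - 2*v^2 - 13*v - 10) = v*(v + 1)*(v^2 - 3*v - 10) = v*(v - 5)*(v + 1)*(v + 2)
(5) = (x - 1)*(x^4 - 6*x^3 + 5*x^2 + 12*x) = (x - 1)*(x + 1)*(x^3 - 7*x^2 + 12*x) = (x - 3)*(x - 1)*(x + 1)*(x^2 - 4*x) = x*(x - 3)*(x - 1)*(x + 1)*(x - 4)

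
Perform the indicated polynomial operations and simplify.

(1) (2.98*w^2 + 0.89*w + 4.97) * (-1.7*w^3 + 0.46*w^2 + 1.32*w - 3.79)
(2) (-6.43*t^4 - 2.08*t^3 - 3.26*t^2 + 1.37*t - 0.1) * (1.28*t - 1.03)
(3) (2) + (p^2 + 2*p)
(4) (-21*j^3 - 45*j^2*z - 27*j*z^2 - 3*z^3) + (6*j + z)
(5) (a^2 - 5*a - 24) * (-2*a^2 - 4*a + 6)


(1) = -5.066*w^5 - 0.1422*w^4 - 4.106*w^3 - 7.8332*w^2 + 3.1873*w - 18.8363
(2) = -8.2304*t^5 + 3.9605*t^4 - 2.0304*t^3 + 5.1114*t^2 - 1.5391*t + 0.103
(3) = p^2 + 2*p + 2
(4) = -21*j^3 - 45*j^2*z - 27*j*z^2 + 6*j - 3*z^3 + z
(5) = -2*a^4 + 6*a^3 + 74*a^2 + 66*a - 144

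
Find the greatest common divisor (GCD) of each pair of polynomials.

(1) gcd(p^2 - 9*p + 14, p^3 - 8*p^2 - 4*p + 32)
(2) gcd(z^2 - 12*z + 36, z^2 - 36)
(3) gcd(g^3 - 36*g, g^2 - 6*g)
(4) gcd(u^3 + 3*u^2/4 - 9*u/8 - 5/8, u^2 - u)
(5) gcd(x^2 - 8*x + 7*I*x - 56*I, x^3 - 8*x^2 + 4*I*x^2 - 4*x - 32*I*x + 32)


(1) = p - 2
(2) = gcd((z - 6)^2, (z - 6)*(z + 6)) = z - 6
(3) = g^2 - 6*g
(4) = u - 1
(5) = x - 8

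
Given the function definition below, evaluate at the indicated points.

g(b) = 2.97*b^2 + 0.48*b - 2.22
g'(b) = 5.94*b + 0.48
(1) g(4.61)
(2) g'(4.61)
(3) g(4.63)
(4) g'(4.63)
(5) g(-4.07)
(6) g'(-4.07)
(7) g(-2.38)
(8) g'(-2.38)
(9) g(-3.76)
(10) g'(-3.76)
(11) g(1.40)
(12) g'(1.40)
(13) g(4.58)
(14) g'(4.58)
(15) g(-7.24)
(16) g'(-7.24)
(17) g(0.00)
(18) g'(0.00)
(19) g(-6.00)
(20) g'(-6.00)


(1) = 63.11
(2) = 27.86
(3) = 63.67
(4) = 27.98
(5) = 45.02
(6) = -23.70
(7) = 13.46
(8) = -13.66
(9) = 37.96
(10) = -21.85
(11) = 4.27
(12) = 8.80
(13) = 62.28
(14) = 27.69
(15) = 149.99
(16) = -42.53
(17) = -2.22
(18) = 0.48
(19) = 101.82
(20) = -35.16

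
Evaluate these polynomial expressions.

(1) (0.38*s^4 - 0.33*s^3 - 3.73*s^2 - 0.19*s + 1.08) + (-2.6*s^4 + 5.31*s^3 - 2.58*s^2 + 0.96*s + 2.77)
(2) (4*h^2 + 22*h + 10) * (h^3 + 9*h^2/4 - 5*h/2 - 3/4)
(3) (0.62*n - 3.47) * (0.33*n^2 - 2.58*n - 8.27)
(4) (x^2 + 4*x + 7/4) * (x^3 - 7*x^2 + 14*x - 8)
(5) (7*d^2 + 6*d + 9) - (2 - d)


(1) = -2.22*s^4 + 4.98*s^3 - 6.31*s^2 + 0.77*s + 3.85
(2) = 4*h^5 + 31*h^4 + 99*h^3/2 - 71*h^2/2 - 83*h/2 - 15/2
(3) = 0.2046*n^3 - 2.7447*n^2 + 3.8252*n + 28.6969
(4) = x^5 - 3*x^4 - 49*x^3/4 + 143*x^2/4 - 15*x/2 - 14
(5) = 7*d^2 + 7*d + 7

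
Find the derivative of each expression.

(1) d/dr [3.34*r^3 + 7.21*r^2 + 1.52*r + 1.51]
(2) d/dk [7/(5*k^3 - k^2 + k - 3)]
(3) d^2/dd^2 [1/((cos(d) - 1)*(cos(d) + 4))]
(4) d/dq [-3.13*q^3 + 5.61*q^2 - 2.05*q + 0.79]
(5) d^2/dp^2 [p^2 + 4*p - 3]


(1) = 10.02*r^2 + 14.42*r + 1.52
(2) = 7*(-15*k^2 + 2*k - 1)/(5*k^3 - k^2 + k - 3)^2
(3) = (-4*sin(d)^4 + 27*sin(d)^2 - 3*cos(d)/4 - 9*cos(3*d)/4 + 3)/((cos(d) - 1)^3*(cos(d) + 4)^3)
(4) = -9.39*q^2 + 11.22*q - 2.05
(5) = 2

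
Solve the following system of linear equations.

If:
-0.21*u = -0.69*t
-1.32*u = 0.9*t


Then:
t = 0.00
u = 0.00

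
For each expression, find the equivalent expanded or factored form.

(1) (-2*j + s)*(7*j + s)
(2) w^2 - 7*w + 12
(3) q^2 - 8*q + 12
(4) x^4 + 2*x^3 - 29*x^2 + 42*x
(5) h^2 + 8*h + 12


(1) = -14*j^2 + 5*j*s + s^2
(2) = (w - 4)*(w - 3)
(3) = (q - 6)*(q - 2)
(4) = x*(x - 3)*(x - 2)*(x + 7)
(5) = (h + 2)*(h + 6)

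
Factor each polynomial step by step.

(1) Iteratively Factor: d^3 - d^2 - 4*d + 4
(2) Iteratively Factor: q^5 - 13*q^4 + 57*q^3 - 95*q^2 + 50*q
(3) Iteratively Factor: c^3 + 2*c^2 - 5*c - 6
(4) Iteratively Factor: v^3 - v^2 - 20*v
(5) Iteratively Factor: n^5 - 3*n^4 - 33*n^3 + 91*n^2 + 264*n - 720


(1) = (d + 2)*(d^2 - 3*d + 2) = (d - 2)*(d + 2)*(d - 1)
(2) = (q)*(q^4 - 13*q^3 + 57*q^2 - 95*q + 50) = q*(q - 1)*(q^3 - 12*q^2 + 45*q - 50) = q*(q - 5)*(q - 1)*(q^2 - 7*q + 10) = q*(q - 5)^2*(q - 1)*(q - 2)
(3) = (c + 1)*(c^2 + c - 6) = (c + 1)*(c + 3)*(c - 2)
(4) = (v)*(v^2 - v - 20) = v*(v - 5)*(v + 4)
(5) = (n - 5)*(n^4 + 2*n^3 - 23*n^2 - 24*n + 144) = (n - 5)*(n + 4)*(n^3 - 2*n^2 - 15*n + 36) = (n - 5)*(n + 4)^2*(n^2 - 6*n + 9) = (n - 5)*(n - 3)*(n + 4)^2*(n - 3)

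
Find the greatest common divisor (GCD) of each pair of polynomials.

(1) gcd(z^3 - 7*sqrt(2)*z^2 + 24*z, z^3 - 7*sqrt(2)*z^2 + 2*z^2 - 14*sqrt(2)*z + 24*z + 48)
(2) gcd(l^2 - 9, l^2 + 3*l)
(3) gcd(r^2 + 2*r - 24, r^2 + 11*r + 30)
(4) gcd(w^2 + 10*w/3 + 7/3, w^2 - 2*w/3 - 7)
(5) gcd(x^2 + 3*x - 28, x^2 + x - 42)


(1) = z^2 - 7*sqrt(2)*z + 24
(2) = l + 3
(3) = gcd((r - 4)*(r + 6), (r + 5)*(r + 6)) = r + 6
(4) = gcd((w + 1)*(w + 7/3), (w - 3)*(w + 7/3)) = w + 7/3
(5) = gcd((x - 4)*(x + 7), (x - 6)*(x + 7)) = x + 7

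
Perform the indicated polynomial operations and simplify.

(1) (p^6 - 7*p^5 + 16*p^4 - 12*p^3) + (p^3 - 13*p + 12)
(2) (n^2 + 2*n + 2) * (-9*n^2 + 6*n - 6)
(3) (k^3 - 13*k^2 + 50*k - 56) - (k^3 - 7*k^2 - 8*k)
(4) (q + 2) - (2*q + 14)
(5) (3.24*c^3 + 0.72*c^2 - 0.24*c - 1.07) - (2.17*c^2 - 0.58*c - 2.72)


(1) = p^6 - 7*p^5 + 16*p^4 - 11*p^3 - 13*p + 12
(2) = -9*n^4 - 12*n^3 - 12*n^2 - 12
(3) = -6*k^2 + 58*k - 56
(4) = -q - 12
(5) = 3.24*c^3 - 1.45*c^2 + 0.34*c + 1.65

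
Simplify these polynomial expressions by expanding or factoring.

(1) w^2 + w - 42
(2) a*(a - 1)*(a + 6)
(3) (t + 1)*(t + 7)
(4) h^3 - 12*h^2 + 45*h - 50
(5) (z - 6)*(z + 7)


(1) = (w - 6)*(w + 7)
(2) = a^3 + 5*a^2 - 6*a
(3) = t^2 + 8*t + 7
(4) = (h - 5)^2*(h - 2)
(5) = z^2 + z - 42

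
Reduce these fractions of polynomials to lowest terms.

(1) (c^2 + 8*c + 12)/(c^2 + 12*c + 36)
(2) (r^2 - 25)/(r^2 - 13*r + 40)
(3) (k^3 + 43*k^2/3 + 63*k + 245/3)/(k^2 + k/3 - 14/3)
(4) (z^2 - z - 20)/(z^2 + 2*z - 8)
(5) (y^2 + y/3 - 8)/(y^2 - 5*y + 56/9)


(1) = (c + 2)/(c + 6)
(2) = (r + 5)/(r - 8)
(3) = (k^2 + 12*k + 35)/(k - 2)
(4) = (z - 5)/(z - 2)
(5) = (3*y + 9)/(3*y - 7)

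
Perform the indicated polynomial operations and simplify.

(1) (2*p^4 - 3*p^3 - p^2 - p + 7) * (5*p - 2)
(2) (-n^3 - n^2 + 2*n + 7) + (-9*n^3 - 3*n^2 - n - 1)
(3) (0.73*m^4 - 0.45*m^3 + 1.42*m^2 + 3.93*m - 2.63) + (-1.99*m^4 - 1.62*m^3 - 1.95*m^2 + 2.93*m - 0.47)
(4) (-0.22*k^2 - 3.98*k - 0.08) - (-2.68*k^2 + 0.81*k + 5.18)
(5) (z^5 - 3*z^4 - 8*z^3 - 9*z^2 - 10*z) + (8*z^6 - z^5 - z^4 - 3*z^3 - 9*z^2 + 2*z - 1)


(1) = 10*p^5 - 19*p^4 + p^3 - 3*p^2 + 37*p - 14
(2) = -10*n^3 - 4*n^2 + n + 6
(3) = -1.26*m^4 - 2.07*m^3 - 0.53*m^2 + 6.86*m - 3.1
(4) = 2.46*k^2 - 4.79*k - 5.26
(5) = 8*z^6 - 4*z^4 - 11*z^3 - 18*z^2 - 8*z - 1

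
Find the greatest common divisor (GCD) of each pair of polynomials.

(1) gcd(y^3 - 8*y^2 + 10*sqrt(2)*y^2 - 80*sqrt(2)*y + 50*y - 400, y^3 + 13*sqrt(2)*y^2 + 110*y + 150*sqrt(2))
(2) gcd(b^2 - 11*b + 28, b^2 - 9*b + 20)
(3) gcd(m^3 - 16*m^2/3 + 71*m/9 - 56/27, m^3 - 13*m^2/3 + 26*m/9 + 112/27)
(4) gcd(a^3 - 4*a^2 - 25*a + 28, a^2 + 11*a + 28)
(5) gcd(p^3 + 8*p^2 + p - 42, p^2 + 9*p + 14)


(1) = y^2 + 10*sqrt(2)*y + 50
(2) = gcd((b - 7)*(b - 4), (b - 5)*(b - 4)) = b - 4
(3) = m^2 - 5*m + 56/9
(4) = a + 4
(5) = p + 7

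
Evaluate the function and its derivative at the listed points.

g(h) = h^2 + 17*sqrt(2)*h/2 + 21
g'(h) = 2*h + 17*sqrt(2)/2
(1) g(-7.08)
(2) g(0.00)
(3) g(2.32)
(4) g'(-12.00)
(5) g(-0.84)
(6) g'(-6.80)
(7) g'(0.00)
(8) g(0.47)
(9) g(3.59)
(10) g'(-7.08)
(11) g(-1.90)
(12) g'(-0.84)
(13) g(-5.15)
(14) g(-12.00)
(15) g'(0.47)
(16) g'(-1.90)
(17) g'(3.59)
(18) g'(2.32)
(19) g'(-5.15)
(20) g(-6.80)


(1) = -13.98
(2) = 21.00
(3) = 54.27
(4) = -11.98
(5) = 11.61
(6) = -1.58
(7) = 12.02
(8) = 26.87
(9) = 77.04
(10) = -2.14
(11) = 1.77
(12) = 10.34
(13) = -14.38
(14) = 20.75
(15) = 12.96
(16) = 8.22
(17) = 19.20
(18) = 16.66
(19) = 1.72
(20) = -14.50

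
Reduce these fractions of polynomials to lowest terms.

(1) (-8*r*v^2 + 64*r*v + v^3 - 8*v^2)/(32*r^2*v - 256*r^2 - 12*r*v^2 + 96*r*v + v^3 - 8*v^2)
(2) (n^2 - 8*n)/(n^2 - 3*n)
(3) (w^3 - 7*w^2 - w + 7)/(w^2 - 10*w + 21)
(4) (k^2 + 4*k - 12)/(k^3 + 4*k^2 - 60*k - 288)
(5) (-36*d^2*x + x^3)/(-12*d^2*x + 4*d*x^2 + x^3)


(1) = -v/(4*r - v)
(2) = (n - 8)/(n - 3)
(3) = (w^2 - 1)/(w - 3)
(4) = (k - 2)/(k^2 - 2*k - 48)
(5) = (-6*d + x)/(-2*d + x)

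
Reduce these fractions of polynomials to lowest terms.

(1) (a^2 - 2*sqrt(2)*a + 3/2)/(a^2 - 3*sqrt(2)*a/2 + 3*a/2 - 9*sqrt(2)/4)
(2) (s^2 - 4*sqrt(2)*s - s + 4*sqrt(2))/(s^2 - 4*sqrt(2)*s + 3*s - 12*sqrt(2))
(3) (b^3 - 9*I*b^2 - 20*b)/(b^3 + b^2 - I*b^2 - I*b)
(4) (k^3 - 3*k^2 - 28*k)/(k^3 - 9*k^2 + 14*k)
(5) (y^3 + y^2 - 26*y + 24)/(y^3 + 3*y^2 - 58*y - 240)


(1) = (8*a - 4*sqrt(2))/(8*a + 12)
(2) = (s - 1)/(s + 3)
(3) = (b^2 - 9*I*b - 20)/(b^2 + b*(1 - I) - I)
(4) = (k + 4)/(k - 2)
(5) = (y^2 - 5*y + 4)/(y^2 - 3*y - 40)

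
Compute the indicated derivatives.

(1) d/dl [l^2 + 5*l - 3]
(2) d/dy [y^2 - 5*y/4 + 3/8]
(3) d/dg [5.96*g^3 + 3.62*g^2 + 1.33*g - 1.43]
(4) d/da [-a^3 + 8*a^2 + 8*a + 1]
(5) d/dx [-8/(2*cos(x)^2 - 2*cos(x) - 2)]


(1) = 2*l + 5
(2) = 2*y - 5/4
(3) = 17.88*g^2 + 7.24*g + 1.33
(4) = -3*a^2 + 16*a + 8
(5) = 4*(1 - 2*cos(x))*sin(x)/(sin(x)^2 + cos(x))^2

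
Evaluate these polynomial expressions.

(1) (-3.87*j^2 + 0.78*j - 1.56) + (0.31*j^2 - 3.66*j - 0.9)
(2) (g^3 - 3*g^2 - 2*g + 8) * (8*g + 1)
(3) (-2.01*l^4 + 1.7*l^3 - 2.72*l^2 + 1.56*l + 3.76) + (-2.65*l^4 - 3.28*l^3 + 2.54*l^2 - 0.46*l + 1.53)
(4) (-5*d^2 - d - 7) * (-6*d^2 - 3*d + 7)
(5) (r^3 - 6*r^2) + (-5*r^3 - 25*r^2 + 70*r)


(1) = -3.56*j^2 - 2.88*j - 2.46
(2) = 8*g^4 - 23*g^3 - 19*g^2 + 62*g + 8
(3) = -4.66*l^4 - 1.58*l^3 - 0.18*l^2 + 1.1*l + 5.29
(4) = 30*d^4 + 21*d^3 + 10*d^2 + 14*d - 49
(5) = -4*r^3 - 31*r^2 + 70*r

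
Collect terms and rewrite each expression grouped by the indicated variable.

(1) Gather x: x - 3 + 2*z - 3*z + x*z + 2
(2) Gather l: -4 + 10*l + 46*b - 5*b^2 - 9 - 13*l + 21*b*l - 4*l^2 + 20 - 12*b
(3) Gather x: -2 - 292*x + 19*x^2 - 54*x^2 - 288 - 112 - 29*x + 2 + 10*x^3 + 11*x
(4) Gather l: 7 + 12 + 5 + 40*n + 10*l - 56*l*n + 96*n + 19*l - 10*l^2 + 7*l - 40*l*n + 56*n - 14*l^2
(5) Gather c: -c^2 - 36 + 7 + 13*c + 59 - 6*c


(1) = x*(z + 1) - z - 1
(2) = -5*b^2 + 34*b - 4*l^2 + l*(21*b - 3) + 7
(3) = 10*x^3 - 35*x^2 - 310*x - 400
(4) = -24*l^2 + l*(36 - 96*n) + 192*n + 24
(5) = -c^2 + 7*c + 30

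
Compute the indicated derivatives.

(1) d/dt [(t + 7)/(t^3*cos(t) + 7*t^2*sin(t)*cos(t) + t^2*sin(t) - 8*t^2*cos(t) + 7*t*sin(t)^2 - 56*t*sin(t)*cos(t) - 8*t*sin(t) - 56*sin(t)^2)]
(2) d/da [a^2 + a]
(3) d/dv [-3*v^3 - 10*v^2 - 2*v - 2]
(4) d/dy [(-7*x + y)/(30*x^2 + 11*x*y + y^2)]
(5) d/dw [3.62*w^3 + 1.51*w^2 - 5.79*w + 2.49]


(1) = (t^4*sin(t) - t^3*sin(t) - 3*t^3*cos(t) - 7*t^3*cos(2*t) - 57*t^2*sin(t) - 21*t^2*sin(2*t)/2 - 12*t^2*cos(t) + 7*t^2*cos(2*t) - 14*t*sin(t) - 42*t*sin(2*t) + 168*t*cos(t) + 392*t*cos(2*t) + 56*sin(t) + 588*sin(2*t) + 105*cos(2*t)/2 - 105/2)/((t - 8)^2*(t + 7*sin(t))^2*(t*cos(t) + sin(t))^2)
(2) = 2*a + 1
(3) = -9*v^2 - 20*v - 2
(4) = (30*x^2 + 11*x*y + y^2 + (7*x - y)*(11*x + 2*y))/(30*x^2 + 11*x*y + y^2)^2
(5) = 10.86*w^2 + 3.02*w - 5.79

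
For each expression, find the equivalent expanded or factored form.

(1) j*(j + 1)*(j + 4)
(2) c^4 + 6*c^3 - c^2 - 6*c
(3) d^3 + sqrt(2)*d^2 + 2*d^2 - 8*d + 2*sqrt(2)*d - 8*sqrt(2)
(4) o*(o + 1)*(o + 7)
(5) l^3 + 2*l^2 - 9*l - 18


(1) = j^3 + 5*j^2 + 4*j
(2) = c*(c - 1)*(c + 1)*(c + 6)
(3) = (d - 2)*(d + 4)*(d + sqrt(2))
(4) = o^3 + 8*o^2 + 7*o
(5) = (l - 3)*(l + 2)*(l + 3)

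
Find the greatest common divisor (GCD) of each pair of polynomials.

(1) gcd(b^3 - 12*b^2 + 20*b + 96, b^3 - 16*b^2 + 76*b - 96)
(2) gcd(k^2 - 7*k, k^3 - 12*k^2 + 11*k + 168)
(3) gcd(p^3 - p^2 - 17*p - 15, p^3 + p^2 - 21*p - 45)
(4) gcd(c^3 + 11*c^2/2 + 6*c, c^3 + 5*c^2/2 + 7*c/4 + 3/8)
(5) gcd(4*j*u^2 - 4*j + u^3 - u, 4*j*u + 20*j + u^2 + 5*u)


(1) = b^2 - 14*b + 48
(2) = gcd(k*(k - 7), (k - 8)*(k - 7)*(k + 3)) = k - 7
(3) = gcd((p - 5)*(p + 1)*(p + 3), (p - 5)*(p + 3)^2) = p^2 - 2*p - 15
(4) = c + 3/2
(5) = gcd((4*j + u)*(u - 1)*(u + 1), (4*j + u)*(u + 5)) = 4*j + u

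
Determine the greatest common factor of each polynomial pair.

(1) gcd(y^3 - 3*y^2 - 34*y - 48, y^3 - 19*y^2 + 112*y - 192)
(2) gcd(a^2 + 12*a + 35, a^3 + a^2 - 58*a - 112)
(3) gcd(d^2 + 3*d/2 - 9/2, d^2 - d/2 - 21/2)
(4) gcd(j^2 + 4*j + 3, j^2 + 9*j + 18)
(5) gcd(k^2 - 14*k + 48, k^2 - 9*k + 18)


(1) = y - 8
(2) = a + 7
(3) = gcd((d - 3/2)*(d + 3), (d - 7/2)*(d + 3)) = d + 3
(4) = j + 3
(5) = gcd((k - 8)*(k - 6), (k - 6)*(k - 3)) = k - 6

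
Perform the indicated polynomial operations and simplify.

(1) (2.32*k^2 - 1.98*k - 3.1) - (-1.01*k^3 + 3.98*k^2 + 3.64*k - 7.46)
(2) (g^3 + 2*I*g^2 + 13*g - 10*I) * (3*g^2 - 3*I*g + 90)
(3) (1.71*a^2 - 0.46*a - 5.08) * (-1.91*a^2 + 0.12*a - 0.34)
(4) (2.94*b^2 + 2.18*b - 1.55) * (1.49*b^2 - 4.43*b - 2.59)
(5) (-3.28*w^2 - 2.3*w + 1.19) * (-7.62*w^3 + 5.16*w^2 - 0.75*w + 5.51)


(1) = 1.01*k^3 - 1.66*k^2 - 5.62*k + 4.36
(2) = 3*g^5 + 3*I*g^4 + 135*g^3 + 111*I*g^2 + 1140*g - 900*I
(3) = -3.2661*a^4 + 1.0838*a^3 + 9.0662*a^2 - 0.4532*a + 1.7272
(4) = 4.3806*b^4 - 9.776*b^3 - 19.5815*b^2 + 1.2203*b + 4.0145
(5) = 24.9936*w^5 + 0.6012*w^4 - 18.4758*w^3 - 10.2074*w^2 - 13.5655*w + 6.5569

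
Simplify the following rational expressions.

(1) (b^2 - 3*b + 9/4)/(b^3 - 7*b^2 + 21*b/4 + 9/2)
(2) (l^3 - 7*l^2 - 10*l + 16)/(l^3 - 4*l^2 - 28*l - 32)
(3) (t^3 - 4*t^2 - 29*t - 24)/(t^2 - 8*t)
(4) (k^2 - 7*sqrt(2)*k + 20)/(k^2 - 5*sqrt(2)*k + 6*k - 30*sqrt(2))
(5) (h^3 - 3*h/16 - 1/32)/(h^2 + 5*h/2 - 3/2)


(1) = (2*b - 3)/(2*b^2 - 11*b - 6)
(2) = (l - 1)/(l + 2)
(3) = (t^2 + 4*t + 3)/t
(4) = (k - 2*sqrt(2))/(k + 6)
(5) = (16*h^2 + 8*h + 1)/(16*h + 48)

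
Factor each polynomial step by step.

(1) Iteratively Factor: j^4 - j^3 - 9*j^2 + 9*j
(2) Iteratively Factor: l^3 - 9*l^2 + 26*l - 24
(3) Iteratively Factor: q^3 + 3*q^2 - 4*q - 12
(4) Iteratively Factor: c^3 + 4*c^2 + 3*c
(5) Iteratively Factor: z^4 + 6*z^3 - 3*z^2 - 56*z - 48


(1) = (j - 1)*(j^3 - 9*j) = (j - 1)*(j + 3)*(j^2 - 3*j) = j*(j - 1)*(j + 3)*(j - 3)
(2) = (l - 2)*(l^2 - 7*l + 12) = (l - 3)*(l - 2)*(l - 4)
(3) = (q - 2)*(q^2 + 5*q + 6) = (q - 2)*(q + 2)*(q + 3)
(4) = (c + 1)*(c^2 + 3*c) = c*(c + 1)*(c + 3)
(5) = (z + 4)*(z^3 + 2*z^2 - 11*z - 12) = (z + 4)^2*(z^2 - 2*z - 3) = (z + 1)*(z + 4)^2*(z - 3)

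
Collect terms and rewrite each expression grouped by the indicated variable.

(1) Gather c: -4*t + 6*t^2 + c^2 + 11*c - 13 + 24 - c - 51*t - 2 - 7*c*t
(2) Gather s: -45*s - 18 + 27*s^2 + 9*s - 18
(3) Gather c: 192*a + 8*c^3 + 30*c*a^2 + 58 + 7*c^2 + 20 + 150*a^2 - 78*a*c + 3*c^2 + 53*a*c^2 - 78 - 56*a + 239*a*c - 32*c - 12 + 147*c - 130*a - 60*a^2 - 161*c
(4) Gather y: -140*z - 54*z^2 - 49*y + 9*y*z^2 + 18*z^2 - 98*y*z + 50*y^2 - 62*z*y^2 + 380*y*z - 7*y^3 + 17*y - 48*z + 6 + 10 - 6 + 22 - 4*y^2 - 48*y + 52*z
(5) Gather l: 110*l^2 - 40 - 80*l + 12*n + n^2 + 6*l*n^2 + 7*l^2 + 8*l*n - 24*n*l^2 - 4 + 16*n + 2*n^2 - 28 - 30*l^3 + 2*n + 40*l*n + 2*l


(1) = c^2 + c*(10 - 7*t) + 6*t^2 - 55*t + 9
(2) = 27*s^2 - 36*s - 36
(3) = 90*a^2 + 6*a + 8*c^3 + c^2*(53*a + 10) + c*(30*a^2 + 161*a - 46) - 12
(4) = -7*y^3 + y^2*(46 - 62*z) + y*(9*z^2 + 282*z - 80) - 36*z^2 - 136*z + 32
(5) = -30*l^3 + l^2*(117 - 24*n) + l*(6*n^2 + 48*n - 78) + 3*n^2 + 30*n - 72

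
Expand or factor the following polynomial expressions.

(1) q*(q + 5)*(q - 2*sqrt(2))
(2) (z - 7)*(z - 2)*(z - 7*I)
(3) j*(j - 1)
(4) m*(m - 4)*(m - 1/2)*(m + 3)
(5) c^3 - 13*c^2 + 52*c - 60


(1) = q^3 - 2*sqrt(2)*q^2 + 5*q^2 - 10*sqrt(2)*q
(2) = z^3 - 9*z^2 - 7*I*z^2 + 14*z + 63*I*z - 98*I
(3) = j^2 - j
(4) = m^4 - 3*m^3/2 - 23*m^2/2 + 6*m
(5) = (c - 6)*(c - 5)*(c - 2)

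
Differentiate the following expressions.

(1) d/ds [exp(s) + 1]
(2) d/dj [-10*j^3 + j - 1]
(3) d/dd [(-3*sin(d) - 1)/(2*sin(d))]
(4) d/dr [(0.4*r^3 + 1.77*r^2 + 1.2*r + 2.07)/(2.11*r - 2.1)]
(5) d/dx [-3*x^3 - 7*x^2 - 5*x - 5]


(1) = exp(s)
(2) = 1 - 30*j^2
(3) = cos(d)/(2*sin(d)^2)
(4) = (1.688*r^3 + 1.2147*r^2 - 7.434*r - 6.8877)/(4.4521*r^2 - 8.862*r + 4.41)
(5) = -9*x^2 - 14*x - 5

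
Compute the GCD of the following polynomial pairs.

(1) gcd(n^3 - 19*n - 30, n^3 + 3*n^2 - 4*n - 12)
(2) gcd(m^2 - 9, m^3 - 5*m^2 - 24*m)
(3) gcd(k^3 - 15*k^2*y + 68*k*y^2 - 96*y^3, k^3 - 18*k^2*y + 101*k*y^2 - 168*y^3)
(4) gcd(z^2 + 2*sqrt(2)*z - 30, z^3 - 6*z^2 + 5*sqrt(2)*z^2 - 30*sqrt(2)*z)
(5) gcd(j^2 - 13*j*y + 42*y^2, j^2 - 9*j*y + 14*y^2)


(1) = gcd((n - 5)*(n + 2)*(n + 3), (n - 2)*(n + 2)*(n + 3)) = n^2 + 5*n + 6
(2) = gcd((m - 3)*(m + 3), m*(m - 8)*(m + 3)) = m + 3
(3) = gcd((k - 8*y)*(k - 4*y)*(k - 3*y), (k - 8*y)*(k - 7*y)*(k - 3*y)) = k^2 - 11*k*y + 24*y^2
(4) = gcd((z - 3*sqrt(2))*(z + 5*sqrt(2)), z*(z - 6)*(z + 5*sqrt(2))) = z + 5*sqrt(2)
(5) = gcd((j - 7*y)*(j - 6*y), (j - 7*y)*(j - 2*y)) = -j + 7*y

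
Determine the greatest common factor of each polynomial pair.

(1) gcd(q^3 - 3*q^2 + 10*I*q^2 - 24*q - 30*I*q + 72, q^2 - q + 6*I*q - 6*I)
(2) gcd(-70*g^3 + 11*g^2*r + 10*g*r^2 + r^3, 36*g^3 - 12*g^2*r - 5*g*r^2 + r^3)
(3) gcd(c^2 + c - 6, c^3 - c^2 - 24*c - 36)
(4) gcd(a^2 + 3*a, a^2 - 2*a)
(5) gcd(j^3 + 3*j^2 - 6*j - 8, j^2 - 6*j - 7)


(1) = q + 6*I
(2) = -2*g + r
(3) = c + 3
(4) = gcd(a*(a + 3), a*(a - 2)) = a
(5) = gcd((j - 2)*(j + 1)*(j + 4), (j - 7)*(j + 1)) = j + 1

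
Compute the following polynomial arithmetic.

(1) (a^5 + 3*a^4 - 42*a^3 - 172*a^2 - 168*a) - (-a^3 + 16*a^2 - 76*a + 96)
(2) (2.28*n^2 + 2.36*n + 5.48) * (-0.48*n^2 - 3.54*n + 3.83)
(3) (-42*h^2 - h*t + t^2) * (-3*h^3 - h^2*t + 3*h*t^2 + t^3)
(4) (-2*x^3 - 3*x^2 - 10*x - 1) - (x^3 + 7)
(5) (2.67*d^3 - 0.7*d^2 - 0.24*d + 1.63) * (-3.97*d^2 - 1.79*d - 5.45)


(1) = a^5 + 3*a^4 - 41*a^3 - 188*a^2 - 92*a - 96
(2) = -1.0944*n^4 - 9.204*n^3 - 2.2524*n^2 - 10.3604*n + 20.9884
(3) = 126*h^5 + 45*h^4*t - 128*h^3*t^2 - 46*h^2*t^3 + 2*h*t^4 + t^5
(4) = -3*x^3 - 3*x^2 - 10*x - 8
(5) = -10.5999*d^5 - 2.0003*d^4 - 12.3457*d^3 - 2.2265*d^2 - 1.6097*d - 8.8835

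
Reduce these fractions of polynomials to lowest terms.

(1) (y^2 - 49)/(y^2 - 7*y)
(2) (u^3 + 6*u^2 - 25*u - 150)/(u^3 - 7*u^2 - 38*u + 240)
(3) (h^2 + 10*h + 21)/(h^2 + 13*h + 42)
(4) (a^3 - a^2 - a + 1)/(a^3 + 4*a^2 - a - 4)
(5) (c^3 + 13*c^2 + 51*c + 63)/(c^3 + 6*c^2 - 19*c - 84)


(1) = (y + 7)/y
(2) = (u + 5)/(u - 8)
(3) = (h + 3)/(h + 6)
(4) = (a - 1)/(a + 4)
(5) = (c + 3)/(c - 4)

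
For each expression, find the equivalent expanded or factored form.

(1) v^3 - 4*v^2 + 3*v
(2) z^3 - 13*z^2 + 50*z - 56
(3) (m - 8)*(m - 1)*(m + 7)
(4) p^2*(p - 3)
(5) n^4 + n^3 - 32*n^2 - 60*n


(1) = v*(v - 3)*(v - 1)
(2) = (z - 7)*(z - 4)*(z - 2)
(3) = m^3 - 2*m^2 - 55*m + 56
(4) = p^3 - 3*p^2
(5) = n*(n - 6)*(n + 2)*(n + 5)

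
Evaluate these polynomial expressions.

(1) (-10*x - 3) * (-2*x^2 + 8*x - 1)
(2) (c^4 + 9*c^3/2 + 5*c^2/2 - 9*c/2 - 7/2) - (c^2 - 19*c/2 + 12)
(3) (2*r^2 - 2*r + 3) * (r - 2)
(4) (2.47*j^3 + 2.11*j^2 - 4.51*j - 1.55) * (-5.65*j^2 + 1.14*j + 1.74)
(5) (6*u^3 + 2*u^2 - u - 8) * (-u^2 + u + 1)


(1) = 20*x^3 - 74*x^2 - 14*x + 3
(2) = c^4 + 9*c^3/2 + 3*c^2/2 + 5*c - 31/2
(3) = 2*r^3 - 6*r^2 + 7*r - 6
(4) = -13.9555*j^5 - 9.1057*j^4 + 32.1847*j^3 + 7.2875*j^2 - 9.6144*j - 2.697
(5) = -6*u^5 + 4*u^4 + 9*u^3 + 9*u^2 - 9*u - 8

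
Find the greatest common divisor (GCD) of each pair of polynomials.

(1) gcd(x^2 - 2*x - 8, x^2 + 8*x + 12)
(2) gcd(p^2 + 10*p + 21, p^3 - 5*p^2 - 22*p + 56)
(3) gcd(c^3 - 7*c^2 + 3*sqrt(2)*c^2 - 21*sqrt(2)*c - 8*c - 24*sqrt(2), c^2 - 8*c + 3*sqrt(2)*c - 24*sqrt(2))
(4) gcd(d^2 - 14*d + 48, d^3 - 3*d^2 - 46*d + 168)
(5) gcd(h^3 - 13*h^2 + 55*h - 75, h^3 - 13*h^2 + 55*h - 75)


(1) = x + 2
(2) = gcd((p + 3)*(p + 7), (p - 7)*(p - 2)*(p + 4)) = 1
(3) = gcd((c - 8)*(c + 1)*(c + 3*sqrt(2)), (c - 8)*(c + 3*sqrt(2))) = c^2 + c*(-8 + 3*sqrt(2)) - 24*sqrt(2)
(4) = gcd((d - 8)*(d - 6), (d - 6)*(d - 4)*(d + 7)) = d - 6
(5) = h^3 - 13*h^2 + 55*h - 75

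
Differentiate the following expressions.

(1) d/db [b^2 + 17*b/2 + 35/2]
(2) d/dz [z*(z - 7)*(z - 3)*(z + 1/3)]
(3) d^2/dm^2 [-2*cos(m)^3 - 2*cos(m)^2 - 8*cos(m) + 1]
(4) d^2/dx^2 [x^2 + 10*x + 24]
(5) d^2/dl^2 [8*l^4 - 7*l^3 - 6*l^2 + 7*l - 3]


(1) = 2*b + 17/2
(2) = 4*z^3 - 29*z^2 + 106*z/3 + 7
(3) = 19*cos(m)/2 + 4*cos(2*m) + 9*cos(3*m)/2
(4) = 2
(5) = 96*l^2 - 42*l - 12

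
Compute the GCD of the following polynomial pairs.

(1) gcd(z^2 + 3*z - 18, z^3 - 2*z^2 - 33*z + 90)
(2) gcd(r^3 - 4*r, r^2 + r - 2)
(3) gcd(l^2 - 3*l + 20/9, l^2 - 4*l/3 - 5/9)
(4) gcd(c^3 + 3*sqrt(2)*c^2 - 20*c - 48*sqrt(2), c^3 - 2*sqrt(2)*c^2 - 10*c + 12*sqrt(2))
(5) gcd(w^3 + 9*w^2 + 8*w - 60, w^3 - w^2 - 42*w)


(1) = z^2 + 3*z - 18
(2) = r + 2
(3) = l - 5/3
(4) = c^2 - sqrt(2)*c - 12
(5) = w + 6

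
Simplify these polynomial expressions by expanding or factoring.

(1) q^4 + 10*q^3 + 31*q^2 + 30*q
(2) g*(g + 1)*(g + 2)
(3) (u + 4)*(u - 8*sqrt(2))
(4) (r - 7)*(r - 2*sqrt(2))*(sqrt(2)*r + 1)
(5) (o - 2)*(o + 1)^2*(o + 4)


(1) = q*(q + 2)*(q + 3)*(q + 5)
(2) = g^3 + 3*g^2 + 2*g
(3) = u^2 - 8*sqrt(2)*u + 4*u - 32*sqrt(2)
(4) = sqrt(2)*r^3 - 7*sqrt(2)*r^2 - 3*r^2 - 2*sqrt(2)*r + 21*r + 14*sqrt(2)
(5) = o^4 + 4*o^3 - 3*o^2 - 14*o - 8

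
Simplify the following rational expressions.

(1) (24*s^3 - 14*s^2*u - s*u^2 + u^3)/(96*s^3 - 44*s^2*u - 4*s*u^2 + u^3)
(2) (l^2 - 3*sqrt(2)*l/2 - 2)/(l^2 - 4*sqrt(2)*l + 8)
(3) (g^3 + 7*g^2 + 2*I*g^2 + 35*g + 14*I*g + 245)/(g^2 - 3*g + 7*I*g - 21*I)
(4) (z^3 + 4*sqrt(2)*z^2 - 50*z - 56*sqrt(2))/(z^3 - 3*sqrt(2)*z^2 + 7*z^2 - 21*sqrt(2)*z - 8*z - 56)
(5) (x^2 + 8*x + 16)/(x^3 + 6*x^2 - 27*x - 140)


(1) = (12*s^2 - s*u - u^2)/(48*s^2 + 2*s*u - u^2)
(2) = (2*l + sqrt(2))/(2*l - 4*sqrt(2))
(3) = (g^2 + g*(7 - 5*I) - 35*I)/(g - 3)
(4) = (z + 7*sqrt(2))/(z + 7)
(5) = (x + 4)/(x^2 + 2*x - 35)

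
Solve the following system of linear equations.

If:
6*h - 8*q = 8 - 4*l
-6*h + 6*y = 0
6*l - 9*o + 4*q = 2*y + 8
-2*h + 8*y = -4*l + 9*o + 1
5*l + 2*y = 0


Then:
h = -5/3
l = 2/3
o = -25/27
q = -23/12
y = -5/3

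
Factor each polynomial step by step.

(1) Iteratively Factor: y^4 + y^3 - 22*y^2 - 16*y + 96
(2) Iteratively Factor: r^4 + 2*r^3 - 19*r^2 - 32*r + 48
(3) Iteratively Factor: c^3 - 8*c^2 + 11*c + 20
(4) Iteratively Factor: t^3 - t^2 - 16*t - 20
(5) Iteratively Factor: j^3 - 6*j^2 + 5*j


(1) = (y - 2)*(y^3 + 3*y^2 - 16*y - 48) = (y - 2)*(y + 4)*(y^2 - y - 12) = (y - 4)*(y - 2)*(y + 4)*(y + 3)
(2) = (r + 3)*(r^3 - r^2 - 16*r + 16) = (r - 4)*(r + 3)*(r^2 + 3*r - 4) = (r - 4)*(r - 1)*(r + 3)*(r + 4)
(3) = (c - 5)*(c^2 - 3*c - 4) = (c - 5)*(c - 4)*(c + 1)
(4) = (t - 5)*(t^2 + 4*t + 4) = (t - 5)*(t + 2)*(t + 2)
(5) = (j - 5)*(j^2 - j) = j*(j - 5)*(j - 1)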